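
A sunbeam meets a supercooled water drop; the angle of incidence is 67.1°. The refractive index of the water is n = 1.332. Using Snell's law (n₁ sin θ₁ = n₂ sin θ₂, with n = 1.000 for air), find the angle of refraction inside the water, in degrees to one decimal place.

Snell: sin θ_r = sin θ_i / n = sin 67.1° / 1.332 = 0.9212 / 1.332 = 0.6916.
θ_r = arcsin(0.6916) = 43.76°.

43.8°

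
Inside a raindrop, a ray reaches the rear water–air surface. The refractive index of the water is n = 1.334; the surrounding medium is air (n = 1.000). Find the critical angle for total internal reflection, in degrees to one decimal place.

48.6°

sin θ_c = n_air / n = 1.000 / 1.334 = 0.7496.
θ_c = arcsin(0.7496) = 48.56°.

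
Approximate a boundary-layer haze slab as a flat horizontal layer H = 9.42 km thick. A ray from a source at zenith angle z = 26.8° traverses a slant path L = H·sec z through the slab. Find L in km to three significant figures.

sec z = 1/cos 26.8° = 1.1203.
L = 9.42 × 1.1203 = 10.554 km.

10.6 km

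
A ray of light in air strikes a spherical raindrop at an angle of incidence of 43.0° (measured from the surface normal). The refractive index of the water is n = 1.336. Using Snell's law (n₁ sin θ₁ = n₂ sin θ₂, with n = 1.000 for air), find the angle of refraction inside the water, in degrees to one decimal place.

30.7°

Snell: sin θ_r = sin θ_i / n = sin 43.0° / 1.336 = 0.6820 / 1.336 = 0.5105.
θ_r = arcsin(0.5105) = 30.70°.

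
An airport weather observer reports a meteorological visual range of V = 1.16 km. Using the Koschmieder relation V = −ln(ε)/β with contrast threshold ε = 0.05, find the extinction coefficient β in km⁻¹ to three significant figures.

2.58 km⁻¹

β = −ln(0.05) / V = 2.996 / 1.16 = 2.5825 km⁻¹.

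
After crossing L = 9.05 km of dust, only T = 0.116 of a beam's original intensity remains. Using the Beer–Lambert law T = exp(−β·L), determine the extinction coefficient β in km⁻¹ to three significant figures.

0.238 km⁻¹

Beer–Lambert: T = exp(−βL) ⇒ β = −ln(T)/L = −ln(0.116)/9.05 = 2.1542/9.05 = 0.238 km⁻¹.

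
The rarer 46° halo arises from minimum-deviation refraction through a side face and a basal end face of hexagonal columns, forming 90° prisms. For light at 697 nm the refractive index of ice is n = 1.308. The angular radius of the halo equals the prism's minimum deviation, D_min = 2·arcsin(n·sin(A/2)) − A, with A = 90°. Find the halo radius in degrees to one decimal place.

n·sin(A/2) = 1.308 × sin 45° = 1.308 × 0.7071 = 0.9249.
D_min = 2·arcsin(0.9249) − 90° = 2 × 67.653° − 90° = 45.305°.

45.3°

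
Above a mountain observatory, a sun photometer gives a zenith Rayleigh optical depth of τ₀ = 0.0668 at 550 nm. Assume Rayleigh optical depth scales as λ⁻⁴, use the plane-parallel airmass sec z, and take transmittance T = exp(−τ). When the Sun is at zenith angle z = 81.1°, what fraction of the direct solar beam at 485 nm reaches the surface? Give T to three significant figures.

0.490

sec 81.1° = 6.4637.
τ = 0.0668 × (550/485)⁴ × 6.4637 = 0.0668 × 1.6538 × 6.4637 = 0.7141.
T = exp(−0.7141) = 0.4896.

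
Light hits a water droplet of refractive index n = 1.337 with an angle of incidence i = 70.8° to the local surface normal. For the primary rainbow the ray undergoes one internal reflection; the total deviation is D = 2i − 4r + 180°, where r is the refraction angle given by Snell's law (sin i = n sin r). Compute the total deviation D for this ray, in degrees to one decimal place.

sin r = sin 70.8° / 1.337 = 0.9444/1.337 = 0.7063; r = 44.94°.
D = 2·70.8° − 4·44.94° + 180° = 141.60° − 179.75° + 180° = 141.85°.

141.8°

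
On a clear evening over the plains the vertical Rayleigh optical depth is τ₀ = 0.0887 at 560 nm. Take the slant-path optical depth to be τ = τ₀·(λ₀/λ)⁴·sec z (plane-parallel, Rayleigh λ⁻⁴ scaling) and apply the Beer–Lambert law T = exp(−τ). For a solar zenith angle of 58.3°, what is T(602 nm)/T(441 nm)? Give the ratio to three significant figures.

1.37

Airmass: sec 58.3° = 1.9031.
τ(602 nm) = 0.0887 × (560/602)⁴ × 1.9031 = 0.0887 × 0.7488 × 1.9031 = 0.1264.
τ(441 nm) = 0.0887 × (560/441)⁴ × 1.9031 = 0.0887 × 2.6001 × 1.9031 = 0.4389.
T(602)/T(441) = exp(τ_B − τ_A) = exp(0.3125) = 1.3668.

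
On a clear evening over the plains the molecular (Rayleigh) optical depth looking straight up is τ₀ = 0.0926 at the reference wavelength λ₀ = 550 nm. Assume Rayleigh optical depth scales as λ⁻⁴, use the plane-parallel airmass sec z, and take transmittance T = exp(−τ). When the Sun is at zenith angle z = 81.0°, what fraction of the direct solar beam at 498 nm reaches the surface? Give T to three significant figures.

0.415

sec 81.0° = 6.3925.
τ = 0.0926 × (550/498)⁴ × 6.3925 = 0.0926 × 1.4878 × 6.3925 = 0.8807.
T = exp(−0.8807) = 0.4145.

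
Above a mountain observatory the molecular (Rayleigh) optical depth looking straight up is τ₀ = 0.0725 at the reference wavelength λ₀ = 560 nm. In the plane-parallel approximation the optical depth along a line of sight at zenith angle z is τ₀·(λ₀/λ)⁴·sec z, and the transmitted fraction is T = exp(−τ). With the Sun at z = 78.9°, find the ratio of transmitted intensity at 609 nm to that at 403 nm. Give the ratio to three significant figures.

3.11

Airmass: sec 78.9° = 5.1942.
τ(609 nm) = 0.0725 × (560/609)⁴ × 5.1942 = 0.0725 × 0.7150 × 5.1942 = 0.2692.
τ(403 nm) = 0.0725 × (560/403)⁴ × 5.1942 = 0.0725 × 3.7285 × 5.1942 = 1.4041.
T(609)/T(403) = exp(τ_B − τ_A) = exp(1.1348) = 3.1107.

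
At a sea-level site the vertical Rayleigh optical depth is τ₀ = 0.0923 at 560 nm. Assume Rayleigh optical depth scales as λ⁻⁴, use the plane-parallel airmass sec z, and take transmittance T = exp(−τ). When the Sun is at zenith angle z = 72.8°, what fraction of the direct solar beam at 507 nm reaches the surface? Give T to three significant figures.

0.628

sec 72.8° = 3.3817.
τ = 0.0923 × (560/507)⁴ × 3.3817 = 0.0923 × 1.4884 × 3.3817 = 0.4646.
T = exp(−0.4646) = 0.6284.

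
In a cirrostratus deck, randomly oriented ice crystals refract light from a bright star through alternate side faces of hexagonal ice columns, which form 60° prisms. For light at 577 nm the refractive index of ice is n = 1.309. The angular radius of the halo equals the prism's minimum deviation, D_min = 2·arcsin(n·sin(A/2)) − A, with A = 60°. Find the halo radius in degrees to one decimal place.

n·sin(A/2) = 1.309 × sin 30° = 1.309 × 0.5000 = 0.6545.
D_min = 2·arcsin(0.6545) − 60° = 2 × 40.882° − 60° = 21.763°.

21.8°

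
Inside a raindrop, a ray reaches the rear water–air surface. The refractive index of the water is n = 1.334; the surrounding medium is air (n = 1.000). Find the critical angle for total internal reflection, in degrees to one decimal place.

sin θ_c = n_air / n = 1.000 / 1.334 = 0.7496.
θ_c = arcsin(0.7496) = 48.56°.

48.6°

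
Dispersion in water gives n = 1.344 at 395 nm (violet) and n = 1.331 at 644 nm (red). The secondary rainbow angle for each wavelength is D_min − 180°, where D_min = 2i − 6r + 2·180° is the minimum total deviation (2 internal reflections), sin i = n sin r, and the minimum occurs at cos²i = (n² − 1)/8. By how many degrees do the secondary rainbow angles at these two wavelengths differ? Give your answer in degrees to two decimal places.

3.37°

At 395 nm (n = 1.344): cos²i = 0.10079 → i = 71.490°, r = 44.874°, D_min = 233.733°, rainbow angle = 53.733°.
At 644 nm (n = 1.331): cos²i = 0.09645 → i = 71.907°, r = 45.575°, D_min = 230.365°, rainbow angle = 50.365°.
Angular width = |53.733° − 50.365°| = 3.368°.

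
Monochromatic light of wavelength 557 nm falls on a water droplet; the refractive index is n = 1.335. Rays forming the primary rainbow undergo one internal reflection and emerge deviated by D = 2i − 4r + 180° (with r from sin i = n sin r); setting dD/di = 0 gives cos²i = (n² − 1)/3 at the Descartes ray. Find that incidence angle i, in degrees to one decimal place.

cos²i = (1.335² − 1)/3 = (1.78222 − 1)/3 = 0.26074.
cos i = 0.51063, so i = 59.294°.

59.3°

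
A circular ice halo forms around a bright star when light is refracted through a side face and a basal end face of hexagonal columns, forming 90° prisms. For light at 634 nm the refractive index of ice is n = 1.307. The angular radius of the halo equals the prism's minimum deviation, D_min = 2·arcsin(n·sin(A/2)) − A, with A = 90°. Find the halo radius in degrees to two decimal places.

45.09°

n·sin(A/2) = 1.307 × sin 45° = 1.307 × 0.7071 = 0.9242.
D_min = 2·arcsin(0.9242) − 90° = 2 × 67.546° − 90° = 45.093°.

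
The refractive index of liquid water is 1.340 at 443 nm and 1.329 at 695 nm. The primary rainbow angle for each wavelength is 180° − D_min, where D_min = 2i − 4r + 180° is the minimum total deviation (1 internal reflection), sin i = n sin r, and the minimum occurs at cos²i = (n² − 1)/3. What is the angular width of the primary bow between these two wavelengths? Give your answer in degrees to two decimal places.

1.59°

At 443 nm (n = 1.340): cos²i = 0.26520 → i = 59.004°, r = 39.770°, D_min = 138.929°, rainbow angle = 41.071°.
At 695 nm (n = 1.329): cos²i = 0.25541 → i = 59.643°, r = 40.487°, D_min = 137.337°, rainbow angle = 42.663°.
Angular width = |41.071° − 42.663°| = 1.592°.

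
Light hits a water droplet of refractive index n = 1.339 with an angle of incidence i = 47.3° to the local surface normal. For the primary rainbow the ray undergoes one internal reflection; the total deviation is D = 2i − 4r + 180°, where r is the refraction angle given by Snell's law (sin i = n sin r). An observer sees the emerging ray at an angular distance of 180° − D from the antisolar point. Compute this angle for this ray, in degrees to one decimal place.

38.6°

sin r = sin 47.3° / 1.339 = 0.7349/1.339 = 0.5489; r = 33.29°.
D = 2·47.3° − 4·33.29° + 180° = 94.60° − 133.15° + 180° = 141.45°.
Angle from antisolar point = 180° − D = 38.55°.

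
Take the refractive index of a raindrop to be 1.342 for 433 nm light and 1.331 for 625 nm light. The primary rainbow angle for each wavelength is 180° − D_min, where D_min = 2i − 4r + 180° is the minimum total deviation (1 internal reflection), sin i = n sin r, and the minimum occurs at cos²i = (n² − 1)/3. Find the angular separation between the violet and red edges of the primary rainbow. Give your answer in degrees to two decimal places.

1.58°

At 433 nm (n = 1.342): cos²i = 0.26699 → i = 58.888°, r = 39.641°, D_min = 139.213°, rainbow angle = 40.787°.
At 625 nm (n = 1.331): cos²i = 0.25719 → i = 59.527°, r = 40.356°, D_min = 137.630°, rainbow angle = 42.370°.
Angular width = |40.787° − 42.370°| = 1.583°.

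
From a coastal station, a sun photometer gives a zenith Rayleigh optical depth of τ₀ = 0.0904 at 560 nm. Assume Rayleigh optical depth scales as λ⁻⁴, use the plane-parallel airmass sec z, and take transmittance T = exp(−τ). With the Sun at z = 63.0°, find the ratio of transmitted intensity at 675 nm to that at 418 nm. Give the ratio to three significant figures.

Airmass: sec 63.0° = 2.2027.
τ(675 nm) = 0.0904 × (560/675)⁴ × 2.2027 = 0.0904 × 0.4737 × 2.2027 = 0.0943.
τ(418 nm) = 0.0904 × (560/418)⁴ × 2.2027 = 0.0904 × 3.2214 × 2.2027 = 0.6415.
T(675)/T(418) = exp(τ_B − τ_A) = exp(0.5471) = 1.7283.

1.73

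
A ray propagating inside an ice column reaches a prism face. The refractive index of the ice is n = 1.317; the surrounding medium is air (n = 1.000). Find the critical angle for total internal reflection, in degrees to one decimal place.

49.4°

sin θ_c = n_air / n = 1.000 / 1.317 = 0.7593.
θ_c = arcsin(0.7593) = 49.40°.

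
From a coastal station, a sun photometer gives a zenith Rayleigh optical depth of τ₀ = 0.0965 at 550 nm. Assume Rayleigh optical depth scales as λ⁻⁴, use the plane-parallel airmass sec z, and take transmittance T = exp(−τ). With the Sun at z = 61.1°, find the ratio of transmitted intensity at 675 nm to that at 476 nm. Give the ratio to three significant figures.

1.31

Airmass: sec 61.1° = 2.0692.
τ(675 nm) = 0.0965 × (550/675)⁴ × 2.0692 = 0.0965 × 0.4408 × 2.0692 = 0.0880.
τ(476 nm) = 0.0965 × (550/476)⁴ × 2.0692 = 0.0965 × 1.7825 × 2.0692 = 0.3559.
T(675)/T(476) = exp(τ_B − τ_A) = exp(0.2679) = 1.3072.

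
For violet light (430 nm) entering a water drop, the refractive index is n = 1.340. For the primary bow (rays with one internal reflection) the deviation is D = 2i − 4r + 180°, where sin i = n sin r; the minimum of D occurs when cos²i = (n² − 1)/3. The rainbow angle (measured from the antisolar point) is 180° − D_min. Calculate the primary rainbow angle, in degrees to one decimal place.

cos²i = (1.79560 − 1)/3 = 0.26520; i = arccos(0.51498) = 59.004°.
sin r = sin 59.004°/1.340 = 0.63971; r = 39.770°.
D_min = 2·59.004° − 4·39.770° + 180° = 138.929°.
Rainbow angle = 180° − D_min = 41.071°.

41.1°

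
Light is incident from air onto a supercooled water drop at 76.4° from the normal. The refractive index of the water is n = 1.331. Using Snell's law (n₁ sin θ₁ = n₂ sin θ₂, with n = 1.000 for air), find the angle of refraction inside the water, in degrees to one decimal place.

Snell: sin θ_r = sin θ_i / n = sin 76.4° / 1.331 = 0.9720 / 1.331 = 0.7302.
θ_r = arcsin(0.7302) = 46.91°.

46.9°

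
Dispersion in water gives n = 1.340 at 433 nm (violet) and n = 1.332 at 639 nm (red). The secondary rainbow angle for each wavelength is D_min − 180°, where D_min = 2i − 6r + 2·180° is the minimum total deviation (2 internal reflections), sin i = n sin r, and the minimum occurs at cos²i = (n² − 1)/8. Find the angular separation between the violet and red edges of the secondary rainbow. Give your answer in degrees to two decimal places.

At 433 nm (n = 1.340): cos²i = 0.09945 → i = 71.618°, r = 45.088°, D_min = 232.709°, rainbow angle = 52.709°.
At 639 nm (n = 1.332): cos²i = 0.09678 → i = 71.875°, r = 45.520°, D_min = 230.628°, rainbow angle = 50.628°.
Angular width = |52.709° − 50.628°| = 2.080°.

2.08°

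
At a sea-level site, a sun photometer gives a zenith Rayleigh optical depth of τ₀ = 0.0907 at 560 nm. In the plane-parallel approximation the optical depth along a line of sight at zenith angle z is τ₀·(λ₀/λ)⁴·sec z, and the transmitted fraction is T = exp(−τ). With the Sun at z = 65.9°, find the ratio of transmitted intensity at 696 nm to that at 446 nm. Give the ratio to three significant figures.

1.58

Airmass: sec 65.9° = 2.4490.
τ(696 nm) = 0.0907 × (560/696)⁴ × 2.4490 = 0.0907 × 0.4191 × 2.4490 = 0.0931.
τ(446 nm) = 0.0907 × (560/446)⁴ × 2.4490 = 0.0907 × 2.4855 × 2.4490 = 0.5521.
T(696)/T(446) = exp(τ_B − τ_A) = exp(0.4590) = 1.5825.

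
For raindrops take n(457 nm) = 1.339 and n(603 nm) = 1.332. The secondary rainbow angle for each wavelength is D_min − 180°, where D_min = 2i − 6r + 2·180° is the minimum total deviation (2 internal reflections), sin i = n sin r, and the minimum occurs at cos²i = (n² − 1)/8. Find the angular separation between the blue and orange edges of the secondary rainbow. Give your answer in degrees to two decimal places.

At 457 nm (n = 1.339): cos²i = 0.09912 → i = 71.650°, r = 45.141°, D_min = 232.451°, rainbow angle = 52.451°.
At 603 nm (n = 1.332): cos²i = 0.09678 → i = 71.875°, r = 45.520°, D_min = 230.628°, rainbow angle = 50.628°.
Angular width = |52.451° − 50.628°| = 1.823°.

1.82°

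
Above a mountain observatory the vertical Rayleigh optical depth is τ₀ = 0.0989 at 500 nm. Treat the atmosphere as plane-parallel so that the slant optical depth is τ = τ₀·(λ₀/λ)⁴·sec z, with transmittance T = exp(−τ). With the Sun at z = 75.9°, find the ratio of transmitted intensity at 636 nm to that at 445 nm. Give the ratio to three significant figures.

Airmass: sec 75.9° = 4.1048.
τ(636 nm) = 0.0989 × (500/636)⁴ × 4.1048 = 0.0989 × 0.3820 × 4.1048 = 0.1551.
τ(445 nm) = 0.0989 × (500/445)⁴ × 4.1048 = 0.0989 × 1.5938 × 4.1048 = 0.6470.
T(636)/T(445) = exp(τ_B − τ_A) = exp(0.4920) = 1.6355.

1.64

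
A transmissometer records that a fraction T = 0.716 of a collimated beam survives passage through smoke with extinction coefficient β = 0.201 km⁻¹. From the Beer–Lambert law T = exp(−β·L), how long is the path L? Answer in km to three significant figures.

1.66 km

Beer–Lambert: T = exp(−βL) ⇒ L = −ln(T)/β = −ln(0.716)/0.201 = 0.3341/0.201 = 1.662 km.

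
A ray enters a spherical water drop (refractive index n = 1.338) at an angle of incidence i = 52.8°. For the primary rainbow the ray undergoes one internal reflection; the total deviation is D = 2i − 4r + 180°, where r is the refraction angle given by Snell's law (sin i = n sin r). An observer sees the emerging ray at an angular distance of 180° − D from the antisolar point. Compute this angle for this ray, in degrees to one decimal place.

sin r = sin 52.8° / 1.338 = 0.7965/1.338 = 0.5953; r = 36.54°.
D = 2·52.8° − 4·36.54° + 180° = 105.60° − 146.14° + 180° = 139.46°.
Angle from antisolar point = 180° − D = 40.54°.

40.5°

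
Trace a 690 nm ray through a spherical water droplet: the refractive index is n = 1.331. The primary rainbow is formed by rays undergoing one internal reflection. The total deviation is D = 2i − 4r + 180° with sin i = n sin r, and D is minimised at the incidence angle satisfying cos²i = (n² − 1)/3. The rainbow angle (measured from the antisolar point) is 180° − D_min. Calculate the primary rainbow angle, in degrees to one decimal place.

cos²i = (1.77156 − 1)/3 = 0.25719; i = arccos(0.50714) = 59.527°.
sin r = sin 59.527°/1.331 = 0.64753; r = 40.356°.
D_min = 2·59.527° − 4·40.356° + 180° = 137.630°.
Rainbow angle = 180° − D_min = 42.370°.

42.4°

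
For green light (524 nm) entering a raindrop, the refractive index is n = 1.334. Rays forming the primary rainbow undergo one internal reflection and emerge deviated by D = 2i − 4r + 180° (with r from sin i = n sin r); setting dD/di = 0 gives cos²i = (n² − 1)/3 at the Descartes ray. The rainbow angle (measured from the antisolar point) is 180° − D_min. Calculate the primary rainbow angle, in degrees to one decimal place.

41.9°

cos²i = (1.77956 − 1)/3 = 0.25985; i = arccos(0.50976) = 59.352°.
sin r = sin 59.352°/1.334 = 0.64492; r = 40.159°.
D_min = 2·59.352° − 4·40.159° + 180° = 138.067°.
Rainbow angle = 180° − D_min = 41.933°.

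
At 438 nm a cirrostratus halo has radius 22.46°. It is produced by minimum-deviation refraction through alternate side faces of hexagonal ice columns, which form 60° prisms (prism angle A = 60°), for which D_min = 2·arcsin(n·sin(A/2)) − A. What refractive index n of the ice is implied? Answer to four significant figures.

Rearranging: n = sin((D_min + A)/2) / sin(A/2).
(D_min + A)/2 = (22.46° + 60°)/2 = 41.230°.
n = sin 41.230° / sin 30° = 0.6591 / 0.5000 = 1.3182.

1.318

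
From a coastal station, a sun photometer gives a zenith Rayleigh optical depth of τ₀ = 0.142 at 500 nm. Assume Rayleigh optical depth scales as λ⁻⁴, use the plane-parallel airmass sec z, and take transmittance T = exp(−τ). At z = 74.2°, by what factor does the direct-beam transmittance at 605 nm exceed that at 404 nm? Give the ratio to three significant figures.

2.67

Airmass: sec 74.2° = 3.6727.
τ(605 nm) = 0.142 × (500/605)⁴ × 3.6727 = 0.142 × 0.4665 × 3.6727 = 0.2433.
τ(404 nm) = 0.142 × (500/404)⁴ × 3.6727 = 0.142 × 2.3461 × 3.6727 = 1.2236.
T(605)/T(404) = exp(τ_B − τ_A) = exp(0.9803) = 2.6652.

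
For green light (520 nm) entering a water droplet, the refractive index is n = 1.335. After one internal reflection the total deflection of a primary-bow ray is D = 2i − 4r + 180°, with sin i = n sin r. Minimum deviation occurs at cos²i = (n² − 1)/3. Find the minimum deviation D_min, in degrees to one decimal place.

cos²i = (1.78222 − 1)/3 = 0.26074; i = arccos(0.51063) = 59.294°.
sin r = sin 59.294°/1.335 = 0.64405; r = 40.094°.
D_min = 2·59.294° − 4·40.094° + 180° = 138.212°.

138.2°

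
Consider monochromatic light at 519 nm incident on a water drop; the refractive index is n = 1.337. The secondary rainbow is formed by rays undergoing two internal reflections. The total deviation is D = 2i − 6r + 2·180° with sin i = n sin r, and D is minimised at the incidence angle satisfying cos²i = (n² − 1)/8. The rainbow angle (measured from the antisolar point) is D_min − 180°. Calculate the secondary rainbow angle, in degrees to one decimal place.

51.9°

cos²i = (1.78757 − 1)/8 = 0.09845; i = arccos(0.31376) = 71.714°.
sin r = sin 71.714°/1.337 = 0.71017; r = 45.249°.
D_min = 2·71.714° − 6·45.249° + 360° = 231.934°.
Rainbow angle = D_min − 180° = 51.934°.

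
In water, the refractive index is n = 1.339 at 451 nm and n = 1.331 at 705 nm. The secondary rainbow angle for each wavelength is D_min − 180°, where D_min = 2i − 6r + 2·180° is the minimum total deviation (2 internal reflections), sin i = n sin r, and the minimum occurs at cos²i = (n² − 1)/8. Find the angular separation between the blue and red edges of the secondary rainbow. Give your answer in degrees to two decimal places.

At 451 nm (n = 1.339): cos²i = 0.09912 → i = 71.650°, r = 45.141°, D_min = 232.451°, rainbow angle = 52.451°.
At 705 nm (n = 1.331): cos²i = 0.09645 → i = 71.907°, r = 45.575°, D_min = 230.365°, rainbow angle = 50.365°.
Angular width = |52.451° − 50.365°| = 2.086°.

2.09°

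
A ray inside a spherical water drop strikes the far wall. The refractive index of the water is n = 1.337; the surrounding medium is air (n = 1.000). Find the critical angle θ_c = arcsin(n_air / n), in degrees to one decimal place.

sin θ_c = n_air / n = 1.000 / 1.337 = 0.7479.
θ_c = arcsin(0.7479) = 48.41°.

48.4°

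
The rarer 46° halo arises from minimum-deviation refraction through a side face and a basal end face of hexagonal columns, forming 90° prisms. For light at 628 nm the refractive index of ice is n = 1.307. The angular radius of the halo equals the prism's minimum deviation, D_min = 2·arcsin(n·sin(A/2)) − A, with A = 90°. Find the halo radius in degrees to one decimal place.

45.1°

n·sin(A/2) = 1.307 × sin 45° = 1.307 × 0.7071 = 0.9242.
D_min = 2·arcsin(0.9242) − 90° = 2 × 67.546° − 90° = 45.093°.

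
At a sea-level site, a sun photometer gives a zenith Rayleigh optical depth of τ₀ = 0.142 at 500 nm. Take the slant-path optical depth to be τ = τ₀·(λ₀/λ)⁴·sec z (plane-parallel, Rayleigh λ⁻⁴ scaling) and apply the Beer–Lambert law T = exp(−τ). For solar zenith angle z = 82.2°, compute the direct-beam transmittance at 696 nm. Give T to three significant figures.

0.757

sec 82.2° = 7.3684.
τ = 0.142 × (500/696)⁴ × 7.3684 = 0.142 × 0.2663 × 7.3684 = 0.2787.
T = exp(−0.2787) = 0.7568.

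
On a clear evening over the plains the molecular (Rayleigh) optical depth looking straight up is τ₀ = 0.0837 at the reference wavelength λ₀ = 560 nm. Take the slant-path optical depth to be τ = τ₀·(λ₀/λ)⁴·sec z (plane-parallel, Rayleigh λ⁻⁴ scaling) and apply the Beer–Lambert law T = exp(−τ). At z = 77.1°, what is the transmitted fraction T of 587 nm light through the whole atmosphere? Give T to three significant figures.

0.733

sec 77.1° = 4.4793.
τ = 0.0837 × (560/587)⁴ × 4.4793 = 0.0837 × 0.8283 × 4.4793 = 0.3106.
T = exp(−0.3106) = 0.7330.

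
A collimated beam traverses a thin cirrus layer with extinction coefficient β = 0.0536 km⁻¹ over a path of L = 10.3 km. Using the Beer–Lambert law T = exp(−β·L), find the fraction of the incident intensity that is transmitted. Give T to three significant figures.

0.576

τ = β·L = 0.0536 × 10.3 = 0.5521.
T = exp(−0.5521) = 0.5758.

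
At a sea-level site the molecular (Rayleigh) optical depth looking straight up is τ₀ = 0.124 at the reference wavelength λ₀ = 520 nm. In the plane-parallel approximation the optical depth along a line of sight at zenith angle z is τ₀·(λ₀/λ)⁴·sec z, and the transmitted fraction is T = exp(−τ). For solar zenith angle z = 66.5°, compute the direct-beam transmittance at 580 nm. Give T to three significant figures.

0.818

sec 66.5° = 2.5078.
τ = 0.124 × (520/580)⁴ × 2.5078 = 0.124 × 0.6461 × 2.5078 = 0.2009.
T = exp(−0.2009) = 0.8180.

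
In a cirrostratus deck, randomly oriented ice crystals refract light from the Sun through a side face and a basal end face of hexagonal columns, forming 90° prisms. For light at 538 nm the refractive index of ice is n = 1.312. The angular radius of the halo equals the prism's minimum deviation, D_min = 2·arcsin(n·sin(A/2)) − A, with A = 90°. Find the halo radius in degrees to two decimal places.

46.17°

n·sin(A/2) = 1.312 × sin 45° = 1.312 × 0.7071 = 0.9277.
D_min = 2·arcsin(0.9277) − 90° = 2 × 68.083° − 90° = 46.166°.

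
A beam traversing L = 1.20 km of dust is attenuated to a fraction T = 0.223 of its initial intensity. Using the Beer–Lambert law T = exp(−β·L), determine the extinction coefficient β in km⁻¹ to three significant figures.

Beer–Lambert: T = exp(−βL) ⇒ β = −ln(T)/L = −ln(0.223)/1.20 = 1.5006/1.20 = 1.25 km⁻¹.

1.25 km⁻¹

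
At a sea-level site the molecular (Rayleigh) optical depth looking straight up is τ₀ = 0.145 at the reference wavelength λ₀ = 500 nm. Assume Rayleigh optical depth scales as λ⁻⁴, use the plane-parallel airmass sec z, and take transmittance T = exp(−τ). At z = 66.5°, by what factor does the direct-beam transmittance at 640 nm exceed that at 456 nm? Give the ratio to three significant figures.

1.48

Airmass: sec 66.5° = 2.5078.
τ(640 nm) = 0.145 × (500/640)⁴ × 2.5078 = 0.145 × 0.3725 × 2.5078 = 0.1355.
τ(456 nm) = 0.145 × (500/456)⁴ × 2.5078 = 0.145 × 1.4455 × 2.5078 = 0.5256.
T(640)/T(456) = exp(τ_B − τ_A) = exp(0.3902) = 1.4772.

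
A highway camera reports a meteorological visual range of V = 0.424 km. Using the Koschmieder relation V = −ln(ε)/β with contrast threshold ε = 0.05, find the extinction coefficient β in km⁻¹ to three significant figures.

β = −ln(0.05) / V = 2.996 / 0.424 = 7.0654 km⁻¹.

7.07 km⁻¹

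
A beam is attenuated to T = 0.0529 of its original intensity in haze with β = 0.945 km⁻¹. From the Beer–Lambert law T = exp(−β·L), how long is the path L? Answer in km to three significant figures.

3.11 km

Beer–Lambert: T = exp(−βL) ⇒ L = −ln(T)/β = −ln(0.0529)/0.945 = 2.9394/0.945 = 3.11 km.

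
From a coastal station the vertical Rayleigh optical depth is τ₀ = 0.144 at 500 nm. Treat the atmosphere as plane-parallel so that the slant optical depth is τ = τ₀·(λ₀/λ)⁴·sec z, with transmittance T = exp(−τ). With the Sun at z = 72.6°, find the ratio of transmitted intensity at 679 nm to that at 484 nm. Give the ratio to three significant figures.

Airmass: sec 72.6° = 3.3440.
τ(679 nm) = 0.144 × (500/679)⁴ × 3.3440 = 0.144 × 0.2940 × 3.3440 = 0.1416.
τ(484 nm) = 0.144 × (500/484)⁴ × 3.3440 = 0.144 × 1.1389 × 3.3440 = 0.5484.
T(679)/T(484) = exp(τ_B − τ_A) = exp(0.4069) = 1.5021.

1.50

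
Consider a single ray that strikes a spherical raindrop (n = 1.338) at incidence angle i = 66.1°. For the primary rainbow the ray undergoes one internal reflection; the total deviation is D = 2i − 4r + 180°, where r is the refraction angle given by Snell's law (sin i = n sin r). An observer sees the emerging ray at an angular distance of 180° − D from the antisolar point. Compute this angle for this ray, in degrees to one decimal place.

sin r = sin 66.1° / 1.338 = 0.9143/1.338 = 0.6833; r = 43.10°.
D = 2·66.1° − 4·43.10° + 180° = 132.20° − 172.41° + 180° = 139.79°.
Angle from antisolar point = 180° − D = 40.21°.

40.2°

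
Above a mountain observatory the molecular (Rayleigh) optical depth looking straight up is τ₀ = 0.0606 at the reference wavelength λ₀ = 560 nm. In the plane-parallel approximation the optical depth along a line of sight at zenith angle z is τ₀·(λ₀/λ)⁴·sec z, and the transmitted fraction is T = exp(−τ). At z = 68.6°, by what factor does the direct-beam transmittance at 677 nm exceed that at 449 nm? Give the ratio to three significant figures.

1.38

Airmass: sec 68.6° = 2.7407.
τ(677 nm) = 0.0606 × (560/677)⁴ × 2.7407 = 0.0606 × 0.4682 × 2.7407 = 0.0778.
τ(449 nm) = 0.0606 × (560/449)⁴ × 2.7407 = 0.0606 × 2.4197 × 2.7407 = 0.4019.
T(677)/T(449) = exp(τ_B − τ_A) = exp(0.3241) = 1.3828.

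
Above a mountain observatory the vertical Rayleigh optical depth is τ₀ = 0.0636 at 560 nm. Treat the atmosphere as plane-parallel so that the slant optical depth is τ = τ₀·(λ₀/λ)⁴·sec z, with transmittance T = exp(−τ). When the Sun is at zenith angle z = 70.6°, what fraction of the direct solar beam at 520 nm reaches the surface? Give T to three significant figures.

sec 70.6° = 3.0106.
τ = 0.0636 × (560/520)⁴ × 3.0106 = 0.0636 × 1.3451 × 3.0106 = 0.2575.
T = exp(−0.2575) = 0.7729.

0.773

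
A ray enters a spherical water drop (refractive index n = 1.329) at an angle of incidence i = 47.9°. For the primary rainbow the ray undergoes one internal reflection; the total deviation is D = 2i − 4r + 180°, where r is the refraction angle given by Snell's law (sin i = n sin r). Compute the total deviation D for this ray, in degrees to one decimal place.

sin r = sin 47.9° / 1.329 = 0.7420/1.329 = 0.5583; r = 33.94°.
D = 2·47.9° − 4·33.94° + 180° = 95.80° − 135.75° + 180° = 140.05°.

140.0°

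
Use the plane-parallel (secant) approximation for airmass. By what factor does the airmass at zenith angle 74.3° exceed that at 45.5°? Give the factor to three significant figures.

2.59

X(74.3°)/X(45.5°) = sec 74.3° / sec 45.5° = cos 45.5° / cos 74.3° = 0.7009/0.2706 = 2.5902.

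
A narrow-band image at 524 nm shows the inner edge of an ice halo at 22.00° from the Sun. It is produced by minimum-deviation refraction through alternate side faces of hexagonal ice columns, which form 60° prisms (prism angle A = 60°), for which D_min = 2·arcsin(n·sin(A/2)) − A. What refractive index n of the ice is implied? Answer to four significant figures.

Rearranging: n = sin((D_min + A)/2) / sin(A/2).
(D_min + A)/2 = (22.00° + 60°)/2 = 41.000°.
n = sin 41.000° / sin 30° = 0.6561 / 0.5000 = 1.3121.

1.312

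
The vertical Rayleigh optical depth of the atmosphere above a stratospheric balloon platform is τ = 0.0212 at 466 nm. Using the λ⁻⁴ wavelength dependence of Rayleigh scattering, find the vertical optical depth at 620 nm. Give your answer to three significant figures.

0.00677

τ(620 nm) = τ(466 nm) × (466/620)⁴ = 0.0212 × (0.7516)⁴ = 0.0212 × 0.3191 = 0.0068.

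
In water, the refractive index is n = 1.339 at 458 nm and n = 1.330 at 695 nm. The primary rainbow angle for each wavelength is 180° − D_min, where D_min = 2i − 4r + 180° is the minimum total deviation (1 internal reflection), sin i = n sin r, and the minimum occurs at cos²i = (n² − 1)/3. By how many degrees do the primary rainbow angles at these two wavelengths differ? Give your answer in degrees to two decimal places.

1.30°

At 458 nm (n = 1.339): cos²i = 0.26431 → i = 59.062°, r = 39.834°, D_min = 138.786°, rainbow angle = 41.214°.
At 695 nm (n = 1.330): cos²i = 0.25630 → i = 59.585°, r = 40.422°, D_min = 137.484°, rainbow angle = 42.516°.
Angular width = |41.214° − 42.516°| = 1.303°.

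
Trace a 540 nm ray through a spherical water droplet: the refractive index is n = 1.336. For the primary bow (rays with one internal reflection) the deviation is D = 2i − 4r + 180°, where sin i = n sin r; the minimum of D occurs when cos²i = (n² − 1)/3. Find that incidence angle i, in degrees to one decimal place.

cos²i = (1.336² − 1)/3 = (1.78490 − 1)/3 = 0.26163.
cos i = 0.51150, so i = 59.236°.

59.2°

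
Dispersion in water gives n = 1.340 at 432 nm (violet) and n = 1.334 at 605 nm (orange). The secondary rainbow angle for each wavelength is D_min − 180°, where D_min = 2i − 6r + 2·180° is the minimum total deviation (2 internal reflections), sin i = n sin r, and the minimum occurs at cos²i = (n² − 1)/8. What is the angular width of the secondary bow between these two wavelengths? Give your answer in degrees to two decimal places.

1.56°

At 432 nm (n = 1.340): cos²i = 0.09945 → i = 71.618°, r = 45.088°, D_min = 232.709°, rainbow angle = 52.709°.
At 605 nm (n = 1.334): cos²i = 0.09744 → i = 71.810°, r = 45.411°, D_min = 231.153°, rainbow angle = 51.153°.
Angular width = |52.709° − 51.153°| = 1.556°.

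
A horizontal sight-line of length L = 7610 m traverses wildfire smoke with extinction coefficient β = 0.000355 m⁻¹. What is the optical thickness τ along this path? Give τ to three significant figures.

2.70

τ = β·L = 0.000355 × 7610 = 2.7016.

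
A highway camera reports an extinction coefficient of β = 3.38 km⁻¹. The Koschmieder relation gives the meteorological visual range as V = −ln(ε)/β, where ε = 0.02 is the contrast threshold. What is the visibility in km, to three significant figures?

1.16 km

V = −ln(0.02) / 3.38 = 3.912 / 3.38 = 1.1574 km.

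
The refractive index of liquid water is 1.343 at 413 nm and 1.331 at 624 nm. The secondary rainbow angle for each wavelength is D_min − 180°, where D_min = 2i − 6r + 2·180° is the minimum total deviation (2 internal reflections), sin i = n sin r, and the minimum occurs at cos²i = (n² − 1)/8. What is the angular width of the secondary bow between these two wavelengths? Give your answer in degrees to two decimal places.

At 413 nm (n = 1.343): cos²i = 0.10046 → i = 71.522°, r = 44.928°, D_min = 233.478°, rainbow angle = 53.478°.
At 624 nm (n = 1.331): cos²i = 0.09645 → i = 71.907°, r = 45.575°, D_min = 230.365°, rainbow angle = 50.365°.
Angular width = |53.478° − 50.365°| = 3.113°.

3.11°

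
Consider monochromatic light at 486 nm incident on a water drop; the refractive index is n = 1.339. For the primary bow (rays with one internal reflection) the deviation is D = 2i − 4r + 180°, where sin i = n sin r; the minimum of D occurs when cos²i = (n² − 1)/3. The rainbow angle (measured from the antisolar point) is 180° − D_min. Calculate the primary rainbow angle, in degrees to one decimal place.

cos²i = (1.79292 − 1)/3 = 0.26431; i = arccos(0.51411) = 59.062°.
sin r = sin 59.062°/1.339 = 0.64057; r = 39.834°.
D_min = 2·59.062° − 4·39.834° + 180° = 138.786°.
Rainbow angle = 180° − D_min = 41.214°.

41.2°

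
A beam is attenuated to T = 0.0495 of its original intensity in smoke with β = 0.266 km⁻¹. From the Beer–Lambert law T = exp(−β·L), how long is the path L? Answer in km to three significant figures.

11.3 km

Beer–Lambert: T = exp(−βL) ⇒ L = −ln(T)/β = −ln(0.0495)/0.266 = 3.0058/0.266 = 11.3 km.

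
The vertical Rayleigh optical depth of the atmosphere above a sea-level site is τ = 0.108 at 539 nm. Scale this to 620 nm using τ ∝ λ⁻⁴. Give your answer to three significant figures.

τ(620 nm) = τ(539 nm) × (539/620)⁴ = 0.108 × (0.8694)⁴ = 0.108 × 0.5712 = 0.0617.

0.0617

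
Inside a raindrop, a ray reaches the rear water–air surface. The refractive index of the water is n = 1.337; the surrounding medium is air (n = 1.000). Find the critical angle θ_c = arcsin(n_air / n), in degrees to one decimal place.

48.4°

sin θ_c = n_air / n = 1.000 / 1.337 = 0.7479.
θ_c = arcsin(0.7479) = 48.41°.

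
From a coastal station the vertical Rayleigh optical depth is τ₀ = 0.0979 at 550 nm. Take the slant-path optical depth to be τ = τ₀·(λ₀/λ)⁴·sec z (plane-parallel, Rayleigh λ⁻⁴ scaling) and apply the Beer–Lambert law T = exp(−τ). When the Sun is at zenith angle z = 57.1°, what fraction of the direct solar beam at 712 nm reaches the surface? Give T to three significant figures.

0.938

sec 57.1° = 1.8410.
τ = 0.0979 × (550/712)⁴ × 1.8410 = 0.0979 × 0.3561 × 1.8410 = 0.0642.
T = exp(−0.0642) = 0.9378.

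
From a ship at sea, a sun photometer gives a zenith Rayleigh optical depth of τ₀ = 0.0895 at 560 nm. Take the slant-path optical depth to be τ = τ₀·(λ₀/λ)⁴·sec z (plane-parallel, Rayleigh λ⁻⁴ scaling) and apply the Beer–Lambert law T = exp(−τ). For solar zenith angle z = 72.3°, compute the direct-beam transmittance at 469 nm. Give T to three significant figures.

sec 72.3° = 3.2891.
τ = 0.0895 × (560/469)⁴ × 3.2891 = 0.0895 × 2.0326 × 3.2891 = 0.5984.
T = exp(−0.5984) = 0.5497.

0.550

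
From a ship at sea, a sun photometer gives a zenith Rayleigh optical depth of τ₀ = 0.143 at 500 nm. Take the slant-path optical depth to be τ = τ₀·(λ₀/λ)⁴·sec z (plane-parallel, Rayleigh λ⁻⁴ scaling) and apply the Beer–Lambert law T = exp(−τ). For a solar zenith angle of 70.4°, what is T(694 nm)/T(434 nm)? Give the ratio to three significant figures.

Airmass: sec 70.4° = 2.9811.
τ(694 nm) = 0.143 × (500/694)⁴ × 2.9811 = 0.143 × 0.2694 × 2.9811 = 0.1149.
τ(434 nm) = 0.143 × (500/434)⁴ × 2.9811 = 0.143 × 1.7617 × 2.9811 = 0.7510.
T(694)/T(434) = exp(τ_B − τ_A) = exp(0.6361) = 1.8891.

1.89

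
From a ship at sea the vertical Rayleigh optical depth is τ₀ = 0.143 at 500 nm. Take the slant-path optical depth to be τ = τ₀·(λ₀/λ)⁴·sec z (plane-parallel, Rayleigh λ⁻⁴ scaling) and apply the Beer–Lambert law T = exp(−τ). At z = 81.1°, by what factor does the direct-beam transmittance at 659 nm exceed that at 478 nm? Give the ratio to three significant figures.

Airmass: sec 81.1° = 6.4637.
τ(659 nm) = 0.143 × (500/659)⁴ × 6.4637 = 0.143 × 0.3314 × 6.4637 = 0.3063.
τ(478 nm) = 0.143 × (500/478)⁴ × 6.4637 = 0.143 × 1.1972 × 6.4637 = 1.1066.
T(659)/T(478) = exp(τ_B − τ_A) = exp(0.8003) = 2.2262.

2.23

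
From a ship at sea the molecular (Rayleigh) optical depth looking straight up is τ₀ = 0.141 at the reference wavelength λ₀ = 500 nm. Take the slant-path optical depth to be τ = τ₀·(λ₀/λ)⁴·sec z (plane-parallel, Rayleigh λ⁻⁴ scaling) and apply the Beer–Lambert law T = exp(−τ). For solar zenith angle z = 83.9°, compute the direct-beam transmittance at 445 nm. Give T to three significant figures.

sec 83.9° = 9.4105.
τ = 0.141 × (500/445)⁴ × 9.4105 = 0.141 × 1.5938 × 9.4105 = 2.1148.
T = exp(−2.1148) = 0.1207.

0.121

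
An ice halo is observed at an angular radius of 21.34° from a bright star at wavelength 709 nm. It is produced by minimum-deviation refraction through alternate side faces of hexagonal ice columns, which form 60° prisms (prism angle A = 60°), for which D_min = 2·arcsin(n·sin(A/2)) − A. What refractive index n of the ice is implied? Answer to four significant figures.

Rearranging: n = sin((D_min + A)/2) / sin(A/2).
(D_min + A)/2 = (21.34° + 60°)/2 = 40.670°.
n = sin 40.670° / sin 30° = 0.6517 / 0.5000 = 1.3034.

1.303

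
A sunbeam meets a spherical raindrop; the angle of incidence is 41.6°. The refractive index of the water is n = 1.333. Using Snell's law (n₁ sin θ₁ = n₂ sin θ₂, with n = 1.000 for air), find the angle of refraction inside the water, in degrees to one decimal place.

Snell: sin θ_r = sin θ_i / n = sin 41.6° / 1.333 = 0.6639 / 1.333 = 0.4981.
θ_r = arcsin(0.4981) = 29.87°.

29.9°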